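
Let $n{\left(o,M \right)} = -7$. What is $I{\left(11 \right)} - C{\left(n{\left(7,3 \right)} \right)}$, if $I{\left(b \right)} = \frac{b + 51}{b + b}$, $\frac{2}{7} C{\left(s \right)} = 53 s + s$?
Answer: $\frac{14584}{11} \approx 1325.8$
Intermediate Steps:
$C{\left(s \right)} = 189 s$ ($C{\left(s \right)} = \frac{7 \left(53 s + s\right)}{2} = \frac{7 \cdot 54 s}{2} = 189 s$)
$I{\left(b \right)} = \frac{51 + b}{2 b}$
$I{\left(11 \right)} - C{\left(n{\left(7,3 \right)} \right)} = \frac{51 + 11}{2 \cdot 11} - 189 \left(-7\right) = \frac{1}{2} \cdot \frac{1}{11} \cdot 62 - -1323 = \frac{31}{11} + 1323 = \frac{14584}{11}$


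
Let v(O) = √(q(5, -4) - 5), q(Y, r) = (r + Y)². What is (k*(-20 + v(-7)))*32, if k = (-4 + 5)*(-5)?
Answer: 3200 - 320*I ≈ 3200.0 - 320.0*I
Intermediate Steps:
q(Y, r) = (Y + r)²
k = -5 (k = 1*(-5) = -5)
v(O) = 2*I (v(O) = √((5 - 4)² - 5) = √(1² - 5) = √(1 - 5) = √(-4) = 2*I)
(k*(-20 + v(-7)))*32 = -5*(-20 + 2*I)*32 = (100 - 10*I)*32 = 3200 - 320*I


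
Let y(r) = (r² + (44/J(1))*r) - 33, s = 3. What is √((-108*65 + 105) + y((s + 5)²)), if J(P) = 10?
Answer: 6*I*√1785/5 ≈ 50.699*I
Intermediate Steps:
y(r) = -33 + r² + 22*r/5 (y(r) = (r² + (44/10)*r) - 33 = (r² + (44*(⅒))*r) - 33 = (r² + 22*r/5) - 33 = -33 + r² + 22*r/5)
√((-108*65 + 105) + y((s + 5)²)) = √((-108*65 + 105) + (-33 + ((3 + 5)²)² + 22*(3 + 5)²/5)) = √((-7020 + 105) + (-33 + (8²)² + (22/5)*8²)) = √(-6915 + (-33 + 64² + (22/5)*64)) = √(-6915 + (-33 + 4096 + 1408/5)) = √(-6915 + 21723/5) = √(-12852/5) = 6*I*√1785/5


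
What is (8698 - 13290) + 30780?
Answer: 26188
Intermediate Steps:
(8698 - 13290) + 30780 = -4592 + 30780 = 26188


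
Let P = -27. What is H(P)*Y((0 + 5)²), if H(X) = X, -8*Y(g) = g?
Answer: 675/8 ≈ 84.375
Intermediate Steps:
Y(g) = -g/8
H(P)*Y((0 + 5)²) = -(-27)*(0 + 5)²/8 = -(-27)*5²/8 = -(-27)*25/8 = -27*(-25/8) = 675/8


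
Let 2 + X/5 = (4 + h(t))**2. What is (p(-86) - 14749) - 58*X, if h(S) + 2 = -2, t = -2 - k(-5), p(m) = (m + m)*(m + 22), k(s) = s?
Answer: -3161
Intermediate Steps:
p(m) = 2*m*(22 + m) (p(m) = (2*m)*(22 + m) = 2*m*(22 + m))
t = 3 (t = -2 - 1*(-5) = -2 + 5 = 3)
h(S) = -4 (h(S) = -2 - 2 = -4)
X = -10 (X = -10 + 5*(4 - 4)**2 = -10 + 5*0**2 = -10 + 5*0 = -10 + 0 = -10)
(p(-86) - 14749) - 58*X = (2*(-86)*(22 - 86) - 14749) - 58*(-10) = (2*(-86)*(-64) - 14749) + 580 = (11008 - 14749) + 580 = -3741 + 580 = -3161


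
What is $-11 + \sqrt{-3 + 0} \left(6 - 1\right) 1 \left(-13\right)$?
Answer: $-11 - 65 i \sqrt{3} \approx -11.0 - 112.58 i$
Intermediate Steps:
$-11 + \sqrt{-3 + 0} \left(6 - 1\right) 1 \left(-13\right) = -11 + \sqrt{-3} \cdot 5 \cdot 1 \left(-13\right) = -11 + i \sqrt{3} \cdot 5 \left(-13\right) = -11 + 5 i \sqrt{3} \left(-13\right) = -11 - 65 i \sqrt{3}$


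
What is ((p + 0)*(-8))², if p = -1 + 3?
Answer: 256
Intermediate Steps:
p = 2
((p + 0)*(-8))² = ((2 + 0)*(-8))² = (2*(-8))² = (-16)² = 256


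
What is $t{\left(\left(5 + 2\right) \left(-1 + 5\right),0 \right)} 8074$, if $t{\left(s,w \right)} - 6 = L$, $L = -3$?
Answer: $24222$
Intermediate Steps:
$t{\left(s,w \right)} = 3$ ($t{\left(s,w \right)} = 6 - 3 = 3$)
$t{\left(\left(5 + 2\right) \left(-1 + 5\right),0 \right)} 8074 = 3 \cdot 8074 = 24222$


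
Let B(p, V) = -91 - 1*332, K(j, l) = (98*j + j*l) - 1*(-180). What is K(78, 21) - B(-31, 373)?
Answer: 9885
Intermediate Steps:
K(j, l) = 180 + 98*j + j*l (K(j, l) = (98*j + j*l) + 180 = 180 + 98*j + j*l)
B(p, V) = -423 (B(p, V) = -91 - 332 = -423)
K(78, 21) - B(-31, 373) = (180 + 98*78 + 78*21) - 1*(-423) = (180 + 7644 + 1638) + 423 = 9462 + 423 = 9885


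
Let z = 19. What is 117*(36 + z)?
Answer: 6435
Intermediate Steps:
117*(36 + z) = 117*(36 + 19) = 117*55 = 6435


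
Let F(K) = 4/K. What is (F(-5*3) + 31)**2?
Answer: 212521/225 ≈ 944.54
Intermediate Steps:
(F(-5*3) + 31)**2 = (4/((-5*3)) + 31)**2 = (4/(-15) + 31)**2 = (4*(-1/15) + 31)**2 = (-4/15 + 31)**2 = (461/15)**2 = 212521/225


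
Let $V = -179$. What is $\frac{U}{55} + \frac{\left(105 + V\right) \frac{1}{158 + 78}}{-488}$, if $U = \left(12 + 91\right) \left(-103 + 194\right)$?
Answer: $\frac{539736867}{3167120} \approx 170.42$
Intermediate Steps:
$U = 9373$ ($U = 103 \cdot 91 = 9373$)
$\frac{U}{55} + \frac{\left(105 + V\right) \frac{1}{158 + 78}}{-488} = \frac{9373}{55} + \frac{\left(105 - 179\right) \frac{1}{158 + 78}}{-488} = 9373 \cdot \frac{1}{55} + - \frac{74}{236} \left(- \frac{1}{488}\right) = \frac{9373}{55} + \left(-74\right) \frac{1}{236} \left(- \frac{1}{488}\right) = \frac{9373}{55} - - \frac{37}{57584} = \frac{9373}{55} + \frac{37}{57584} = \frac{539736867}{3167120}$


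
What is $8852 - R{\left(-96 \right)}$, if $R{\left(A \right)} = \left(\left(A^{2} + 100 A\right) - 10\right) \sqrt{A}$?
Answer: $8852 + 1576 i \sqrt{6} \approx 8852.0 + 3860.4 i$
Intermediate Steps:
$R{\left(A \right)} = \sqrt{A} \left(-10 + A^{2} + 100 A\right)$ ($R{\left(A \right)} = \left(-10 + A^{2} + 100 A\right) \sqrt{A} = \sqrt{A} \left(-10 + A^{2} + 100 A\right)$)
$8852 - R{\left(-96 \right)} = 8852 - \sqrt{-96} \left(-10 + \left(-96\right)^{2} + 100 \left(-96\right)\right) = 8852 - 4 i \sqrt{6} \left(-10 + 9216 - 9600\right) = 8852 - 4 i \sqrt{6} \left(-394\right) = 8852 - - 1576 i \sqrt{6} = 8852 + 1576 i \sqrt{6}$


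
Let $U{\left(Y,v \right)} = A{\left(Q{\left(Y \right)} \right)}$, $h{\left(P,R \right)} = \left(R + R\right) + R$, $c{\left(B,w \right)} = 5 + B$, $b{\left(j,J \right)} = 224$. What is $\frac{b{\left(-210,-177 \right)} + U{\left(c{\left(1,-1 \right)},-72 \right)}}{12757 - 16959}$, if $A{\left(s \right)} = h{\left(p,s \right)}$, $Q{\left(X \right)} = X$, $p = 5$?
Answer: $- \frac{11}{191} \approx -0.057592$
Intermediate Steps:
$h{\left(P,R \right)} = 3 R$ ($h{\left(P,R \right)} = 2 R + R = 3 R$)
$A{\left(s \right)} = 3 s$
$U{\left(Y,v \right)} = 3 Y$
$\frac{b{\left(-210,-177 \right)} + U{\left(c{\left(1,-1 \right)},-72 \right)}}{12757 - 16959} = \frac{224 + 3 \left(5 + 1\right)}{12757 - 16959} = \frac{224 + 3 \cdot 6}{-4202} = \left(224 + 18\right) \left(- \frac{1}{4202}\right) = 242 \left(- \frac{1}{4202}\right) = - \frac{11}{191}$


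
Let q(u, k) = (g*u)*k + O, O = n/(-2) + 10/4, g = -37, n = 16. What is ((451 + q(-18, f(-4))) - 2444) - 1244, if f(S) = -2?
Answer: -9149/2 ≈ -4574.5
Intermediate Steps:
O = -11/2 (O = 16/(-2) + 10/4 = 16*(-½) + 10*(¼) = -8 + 5/2 = -11/2 ≈ -5.5000)
q(u, k) = -11/2 - 37*k*u (q(u, k) = (-37*u)*k - 11/2 = -37*k*u - 11/2 = -11/2 - 37*k*u)
((451 + q(-18, f(-4))) - 2444) - 1244 = ((451 + (-11/2 - 37*(-2)*(-18))) - 2444) - 1244 = ((451 + (-11/2 - 1332)) - 2444) - 1244 = ((451 - 2675/2) - 2444) - 1244 = (-1773/2 - 2444) - 1244 = -6661/2 - 1244 = -9149/2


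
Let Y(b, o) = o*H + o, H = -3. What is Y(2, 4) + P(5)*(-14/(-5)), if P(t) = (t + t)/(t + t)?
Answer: -26/5 ≈ -5.2000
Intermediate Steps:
P(t) = 1 (P(t) = (2*t)/((2*t)) = (2*t)*(1/(2*t)) = 1)
Y(b, o) = -2*o (Y(b, o) = o*(-3) + o = -3*o + o = -2*o)
Y(2, 4) + P(5)*(-14/(-5)) = -2*4 + 1*(-14/(-5)) = -8 + 1*(-14*(-1/5)) = -8 + 1*(14/5) = -8 + 14/5 = -26/5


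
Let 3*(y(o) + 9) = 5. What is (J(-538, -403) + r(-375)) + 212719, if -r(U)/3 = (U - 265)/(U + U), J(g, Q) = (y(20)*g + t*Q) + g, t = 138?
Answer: 12038233/75 ≈ 1.6051e+5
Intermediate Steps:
y(o) = -22/3 (y(o) = -9 + (⅓)*5 = -9 + 5/3 = -22/3)
J(g, Q) = 138*Q - 19*g/3 (J(g, Q) = (-22*g/3 + 138*Q) + g = (138*Q - 22*g/3) + g = 138*Q - 19*g/3)
r(U) = -3*(-265 + U)/(2*U) (r(U) = -3*(U - 265)/(U + U) = -3*(-265 + U)/(2*U))
(J(-538, -403) + r(-375)) + 212719 = ((138*(-403) - 19/3*(-538)) + (3/2)*(265 - 1*(-375))/(-375)) + 212719 = ((-55614 + 10222/3) + (3/2)*(-1/375)*(265 + 375)) + 212719 = (-156620/3 + (3/2)*(-1/375)*640) + 212719 = (-156620/3 - 64/25) + 212719 = -3915692/75 + 212719 = 12038233/75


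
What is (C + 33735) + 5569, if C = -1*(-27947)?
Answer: 67251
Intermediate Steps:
C = 27947
(C + 33735) + 5569 = (27947 + 33735) + 5569 = 61682 + 5569 = 67251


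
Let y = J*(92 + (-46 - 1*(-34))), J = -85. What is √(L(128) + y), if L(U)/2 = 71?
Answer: I*√6658 ≈ 81.597*I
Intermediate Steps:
L(U) = 142 (L(U) = 2*71 = 142)
y = -6800 (y = -85*(92 + (-46 - 1*(-34))) = -85*(92 + (-46 + 34)) = -85*(92 - 12) = -85*80 = -6800)
√(L(128) + y) = √(142 - 6800) = √(-6658) = I*√6658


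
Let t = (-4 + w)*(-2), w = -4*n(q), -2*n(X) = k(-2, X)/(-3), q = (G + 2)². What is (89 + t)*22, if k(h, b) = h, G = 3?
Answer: 6226/3 ≈ 2075.3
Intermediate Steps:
q = 25 (q = (3 + 2)² = 5² = 25)
n(X) = -⅓ (n(X) = -(-1)/(-3) = -(-1)*(-1)/3 = -½*⅔ = -⅓)
w = 4/3 (w = -4*(-⅓) = 4/3 ≈ 1.3333)
t = 16/3 (t = (-4 + 4/3)*(-2) = -8/3*(-2) = 16/3 ≈ 5.3333)
(89 + t)*22 = (89 + 16/3)*22 = (283/3)*22 = 6226/3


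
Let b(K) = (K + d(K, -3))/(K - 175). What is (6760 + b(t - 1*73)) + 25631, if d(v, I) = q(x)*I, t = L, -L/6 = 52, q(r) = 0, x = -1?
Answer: 518267/16 ≈ 32392.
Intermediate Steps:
L = -312 (L = -6*52 = -312)
t = -312
d(v, I) = 0 (d(v, I) = 0*I = 0)
b(K) = K/(-175 + K) (b(K) = (K + 0)/(K - 175) = K/(-175 + K))
(6760 + b(t - 1*73)) + 25631 = (6760 + (-312 - 1*73)/(-175 + (-312 - 1*73))) + 25631 = (6760 + (-312 - 73)/(-175 + (-312 - 73))) + 25631 = (6760 - 385/(-175 - 385)) + 25631 = (6760 - 385/(-560)) + 25631 = (6760 - 385*(-1/560)) + 25631 = (6760 + 11/16) + 25631 = 108171/16 + 25631 = 518267/16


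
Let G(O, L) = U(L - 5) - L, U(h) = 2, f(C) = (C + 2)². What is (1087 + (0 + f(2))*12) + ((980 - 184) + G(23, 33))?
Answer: 2044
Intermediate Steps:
f(C) = (2 + C)²
G(O, L) = 2 - L
(1087 + (0 + f(2))*12) + ((980 - 184) + G(23, 33)) = (1087 + (0 + (2 + 2)²)*12) + ((980 - 184) + (2 - 1*33)) = (1087 + (0 + 4²)*12) + (796 + (2 - 33)) = (1087 + (0 + 16)*12) + (796 - 31) = (1087 + 16*12) + 765 = (1087 + 192) + 765 = 1279 + 765 = 2044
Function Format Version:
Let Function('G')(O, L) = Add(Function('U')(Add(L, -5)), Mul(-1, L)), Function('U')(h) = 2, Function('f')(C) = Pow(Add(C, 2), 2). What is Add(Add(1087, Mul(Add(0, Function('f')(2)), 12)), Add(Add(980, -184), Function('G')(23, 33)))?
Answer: 2044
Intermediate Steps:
Function('f')(C) = Pow(Add(2, C), 2)
Function('G')(O, L) = Add(2, Mul(-1, L))
Add(Add(1087, Mul(Add(0, Function('f')(2)), 12)), Add(Add(980, -184), Function('G')(23, 33))) = Add(Add(1087, Mul(Add(0, Pow(Add(2, 2), 2)), 12)), Add(Add(980, -184), Add(2, Mul(-1, 33)))) = Add(Add(1087, Mul(Add(0, Pow(4, 2)), 12)), Add(796, Add(2, -33))) = Add(Add(1087, Mul(Add(0, 16), 12)), Add(796, -31)) = Add(Add(1087, Mul(16, 12)), 765) = Add(Add(1087, 192), 765) = Add(1279, 765) = 2044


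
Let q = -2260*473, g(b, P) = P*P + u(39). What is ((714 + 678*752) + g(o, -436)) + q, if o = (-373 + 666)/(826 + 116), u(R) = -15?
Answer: -368329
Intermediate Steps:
o = 293/942 ≈ 0.31104
g(b, P) = -15 + P² (g(b, P) = P*P - 15 = P² - 15 = -15 + P²)
q = -1068980
((714 + 678*752) + g(o, -436)) + q = ((714 + 678*752) + (-15 + (-436)²)) - 1068980 = ((714 + 509856) + (-15 + 190096)) - 1068980 = (510570 + 190081) - 1068980 = 700651 - 1068980 = -368329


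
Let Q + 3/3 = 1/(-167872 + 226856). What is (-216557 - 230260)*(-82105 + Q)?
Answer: 2163908057365551/58984 ≈ 3.6686e+10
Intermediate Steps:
Q = -58983/58984 (Q = -1 + 1/(-167872 + 226856) = -1 + 1/58984 = -58983/58984 ≈ -0.99998)
(-216557 - 230260)*(-82105 + Q) = (-216557 - 230260)*(-82105 - 58983/58984) = -446817*(-4842940303/58984) = 2163908057365551/58984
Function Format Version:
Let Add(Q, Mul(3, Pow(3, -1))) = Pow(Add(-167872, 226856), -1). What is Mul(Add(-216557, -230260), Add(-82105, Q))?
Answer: Rational(2163908057365551, 58984) ≈ 3.6686e+10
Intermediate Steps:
Q = Rational(-58983, 58984) (Q = Add(-1, Pow(Add(-167872, 226856), -1)) = Add(-1, Pow(58984, -1)) = Add(-1, Rational(1, 58984)) = Rational(-58983, 58984) ≈ -0.99998)
Mul(Add(-216557, -230260), Add(-82105, Q)) = Mul(Add(-216557, -230260), Add(-82105, Rational(-58983, 58984))) = Mul(-446817, Rational(-4842940303, 58984)) = Rational(2163908057365551, 58984)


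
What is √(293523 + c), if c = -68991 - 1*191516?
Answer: 2*√8254 ≈ 181.70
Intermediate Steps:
c = -260507 (c = -68991 - 191516 = -260507)
√(293523 + c) = √(293523 - 260507) = √33016 = 2*√8254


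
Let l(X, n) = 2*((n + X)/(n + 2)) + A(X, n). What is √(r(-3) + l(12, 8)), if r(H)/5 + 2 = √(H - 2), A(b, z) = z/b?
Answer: √(-48 + 45*I*√5)/3 ≈ 1.878 + 2.9766*I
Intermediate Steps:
r(H) = -10 + 5*√(-2 + H) (r(H) = -10 + 5*√(H - 2) = -10 + 5*√(-2 + H))
l(X, n) = n/X + 2*(X + n)/(2 + n) (l(X, n) = 2*((n + X)/(n + 2)) + n/X = 2*((X + n)/(2 + n)) + n/X = 2*(X + n)/(2 + n) + n/X = n/X + 2*(X + n)/(2 + n))
√(r(-3) + l(12, 8)) = √((-10 + 5*√(-2 - 3)) + (8² + 2*8 + 2*12*(12 + 8))/(12*(2 + 8))) = √((-10 + 5*√(-5)) + (1/12)*(64 + 16 + 2*12*20)/10) = √((-10 + 5*(I*√5)) + (1/12)*(⅒)*(64 + 16 + 480)) = √((-10 + 5*I*√5) + (1/12)*(⅒)*560) = √((-10 + 5*I*√5) + 14/3) = √(-16/3 + 5*I*√5)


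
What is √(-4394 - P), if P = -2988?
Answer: I*√1406 ≈ 37.497*I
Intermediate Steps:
√(-4394 - P) = √(-4394 - 1*(-2988)) = √(-4394 + 2988) = √(-1406) = I*√1406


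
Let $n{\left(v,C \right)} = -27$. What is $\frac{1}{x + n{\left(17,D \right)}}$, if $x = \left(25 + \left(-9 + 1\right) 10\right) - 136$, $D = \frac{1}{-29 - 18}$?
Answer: $- \frac{1}{218} \approx -0.0045872$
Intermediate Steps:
$D = - \frac{1}{47}$ ($D = \frac{1}{-47} = - \frac{1}{47} \approx -0.021277$)
$x = -191$ ($x = \left(25 - 80\right) - 136 = -55 - 136 = -191$)
$\frac{1}{x + n{\left(17,D \right)}} = \frac{1}{-191 - 27} = \frac{1}{-218} = - \frac{1}{218}$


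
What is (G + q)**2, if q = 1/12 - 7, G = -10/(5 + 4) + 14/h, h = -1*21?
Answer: 97969/1296 ≈ 75.593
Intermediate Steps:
h = -21
G = -16/9 (G = -10/(5 + 4) + 14/(-21) = -10/9 + 14*(-1/21) = -10*1/9 - 2/3 = -10/9 - 2/3 = -16/9 ≈ -1.7778)
q = -83/12 (q = 1/12 - 7 = -83/12 ≈ -6.9167)
(G + q)**2 = (-16/9 - 83/12)**2 = (-313/36)**2 = 97969/1296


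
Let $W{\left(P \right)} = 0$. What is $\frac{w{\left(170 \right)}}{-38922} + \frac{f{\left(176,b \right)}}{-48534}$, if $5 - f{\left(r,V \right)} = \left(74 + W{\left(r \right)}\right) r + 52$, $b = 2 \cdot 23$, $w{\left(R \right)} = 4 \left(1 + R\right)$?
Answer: $\frac{26419567}{104946686} \approx 0.25174$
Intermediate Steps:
$w{\left(R \right)} = 4 + 4 R$
$b = 46$
$f{\left(r,V \right)} = -47 - 74 r$ ($f{\left(r,V \right)} = 5 - \left(\left(74 + 0\right) r + 52\right) = 5 - \left(74 r + 52\right) = 5 - \left(52 + 74 r\right) = -47 - 74 r$)
$\frac{w{\left(170 \right)}}{-38922} + \frac{f{\left(176,b \right)}}{-48534} = \frac{4 + 4 \cdot 170}{-38922} + \frac{-47 - 13024}{-48534} = \left(4 + 680\right) \left(- \frac{1}{38922}\right) + \left(-47 - 13024\right) \left(- \frac{1}{48534}\right) = 684 \left(- \frac{1}{38922}\right) - - \frac{4357}{16178} = - \frac{114}{6487} + \frac{4357}{16178} = \frac{26419567}{104946686}$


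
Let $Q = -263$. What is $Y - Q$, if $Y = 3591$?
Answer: $3854$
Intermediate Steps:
$Y - Q = 3591 - -263 = 3591 + 263 = 3854$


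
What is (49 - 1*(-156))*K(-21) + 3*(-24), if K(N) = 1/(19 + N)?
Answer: -349/2 ≈ -174.50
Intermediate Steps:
(49 - 1*(-156))*K(-21) + 3*(-24) = (49 - 1*(-156))/(19 - 21) + 3*(-24) = (49 + 156)/(-2) - 72 = 205*(-½) - 72 = -205/2 - 72 = -349/2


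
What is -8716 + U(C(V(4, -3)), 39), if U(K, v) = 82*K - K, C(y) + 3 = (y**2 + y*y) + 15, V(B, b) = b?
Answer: -6286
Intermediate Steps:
C(y) = 12 + 2*y**2 (C(y) = -3 + ((y**2 + y*y) + 15) = -3 + ((y**2 + y**2) + 15) = -3 + (2*y**2 + 15) = -3 + (15 + 2*y**2) = 12 + 2*y**2)
U(K, v) = 81*K
-8716 + U(C(V(4, -3)), 39) = -8716 + 81*(12 + 2*(-3)**2) = -8716 + 81*(12 + 2*9) = -8716 + 81*(12 + 18) = -8716 + 81*30 = -8716 + 2430 = -6286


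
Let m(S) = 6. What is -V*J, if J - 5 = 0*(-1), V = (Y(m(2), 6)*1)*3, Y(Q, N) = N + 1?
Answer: -105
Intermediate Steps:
Y(Q, N) = 1 + N
V = 21 (V = ((1 + 6)*1)*3 = (7*1)*3 = 7*3 = 21)
J = 5 (J = 5 + 0*(-1) = 5 + 0 = 5)
-V*J = -21*5 = -1*105 = -105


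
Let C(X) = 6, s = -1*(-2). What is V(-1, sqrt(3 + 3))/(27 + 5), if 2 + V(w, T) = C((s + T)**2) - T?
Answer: 1/8 - sqrt(6)/32 ≈ 0.048453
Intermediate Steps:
s = 2
V(w, T) = 4 - T (V(w, T) = -2 + (6 - T) = 4 - T)
V(-1, sqrt(3 + 3))/(27 + 5) = (4 - sqrt(3 + 3))/(27 + 5) = (4 - sqrt(6))/32 = 1/8 - sqrt(6)/32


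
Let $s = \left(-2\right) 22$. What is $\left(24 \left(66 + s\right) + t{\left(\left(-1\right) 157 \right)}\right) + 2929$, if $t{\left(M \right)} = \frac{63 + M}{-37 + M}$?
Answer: $\frac{335376}{97} \approx 3457.5$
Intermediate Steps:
$s = -44$
$t{\left(M \right)} = \frac{63 + M}{-37 + M}$
$\left(24 \left(66 + s\right) + t{\left(\left(-1\right) 157 \right)}\right) + 2929 = \left(24 \left(66 - 44\right) + \frac{63 - 157}{-37 - 157}\right) + 2929 = \left(24 \cdot 22 + \frac{63 - 157}{-37 - 157}\right) + 2929 = \left(528 + \frac{1}{-194} \left(-94\right)\right) + 2929 = \left(528 - - \frac{47}{97}\right) + 2929 = \left(528 + \frac{47}{97}\right) + 2929 = \frac{51263}{97} + 2929 = \frac{335376}{97}$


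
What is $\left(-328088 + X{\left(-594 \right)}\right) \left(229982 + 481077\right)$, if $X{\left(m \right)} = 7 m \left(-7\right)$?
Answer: $-212593841938$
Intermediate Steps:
$X{\left(m \right)} = - 49 m$
$\left(-328088 + X{\left(-594 \right)}\right) \left(229982 + 481077\right) = \left(-328088 - -29106\right) \left(229982 + 481077\right) = \left(-328088 + 29106\right) 711059 = \left(-298982\right) 711059 = -212593841938$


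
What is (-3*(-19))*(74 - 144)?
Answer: -3990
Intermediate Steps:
(-3*(-19))*(74 - 144) = 57*(-70) = -3990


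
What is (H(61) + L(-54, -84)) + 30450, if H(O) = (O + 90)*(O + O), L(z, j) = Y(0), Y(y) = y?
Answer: 48872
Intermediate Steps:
L(z, j) = 0
H(O) = 2*O*(90 + O) (H(O) = (90 + O)*(2*O) = 2*O*(90 + O))
(H(61) + L(-54, -84)) + 30450 = (2*61*(90 + 61) + 0) + 30450 = (2*61*151 + 0) + 30450 = (18422 + 0) + 30450 = 18422 + 30450 = 48872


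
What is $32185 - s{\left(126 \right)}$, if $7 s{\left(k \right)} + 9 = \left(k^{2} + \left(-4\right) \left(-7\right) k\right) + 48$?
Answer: $\frac{205852}{7} \approx 29407.0$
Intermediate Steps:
$s{\left(k \right)} = \frac{39}{7} + 4 k + \frac{k^{2}}{7}$ ($s{\left(k \right)} = - \frac{9}{7} + \frac{\left(k^{2} + \left(-4\right) \left(-7\right) k\right) + 48}{7} = - \frac{9}{7} + \frac{\left(k^{2} + 28 k\right) + 48}{7} = - \frac{9}{7} + \frac{48 + k^{2} + 28 k}{7} = - \frac{9}{7} + \left(\frac{48}{7} + 4 k + \frac{k^{2}}{7}\right) = \frac{39}{7} + 4 k + \frac{k^{2}}{7}$)
$32185 - s{\left(126 \right)} = 32185 - \left(\frac{39}{7} + 4 \cdot 126 + \frac{126^{2}}{7}\right) = 32185 - \left(\frac{39}{7} + 504 + \frac{1}{7} \cdot 15876\right) = 32185 - \left(\frac{39}{7} + 504 + 2268\right) = 32185 - \frac{19443}{7} = \frac{205852}{7}$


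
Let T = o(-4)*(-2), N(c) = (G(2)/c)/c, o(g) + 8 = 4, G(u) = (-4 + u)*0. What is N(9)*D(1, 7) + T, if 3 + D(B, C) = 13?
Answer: 8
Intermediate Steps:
D(B, C) = 10 (D(B, C) = -3 + 13 = 10)
G(u) = 0
o(g) = -4 (o(g) = -8 + 4 = -4)
N(c) = 0 (N(c) = (0/c)/c = 0/c = 0)
T = 8 (T = -4*(-2) = 8)
N(9)*D(1, 7) + T = 0*10 + 8 = 0 + 8 = 8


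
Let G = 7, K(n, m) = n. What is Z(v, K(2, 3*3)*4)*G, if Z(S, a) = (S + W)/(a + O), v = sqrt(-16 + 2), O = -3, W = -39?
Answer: -273/5 + 7*I*sqrt(14)/5 ≈ -54.6 + 5.2383*I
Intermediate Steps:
v = I*sqrt(14) (v = sqrt(-14) = I*sqrt(14) ≈ 3.7417*I)
Z(S, a) = (-39 + S)/(-3 + a) (Z(S, a) = (S - 39)/(a - 3) = (-39 + S)/(-3 + a))
Z(v, K(2, 3*3)*4)*G = ((-39 + I*sqrt(14))/(-3 + 2*4))*7 = ((-39 + I*sqrt(14))/(-3 + 8))*7 = ((-39 + I*sqrt(14))/5)*7 = (-39/5 + I*sqrt(14)/5)*7 = -273/5 + 7*I*sqrt(14)/5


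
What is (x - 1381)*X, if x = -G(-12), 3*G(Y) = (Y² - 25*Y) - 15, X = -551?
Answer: 839724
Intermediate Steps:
G(Y) = -5 - 25*Y/3 + Y²/3 (G(Y) = ((Y² - 25*Y) - 15)/3 = (-15 + Y² - 25*Y)/3 = -5 - 25*Y/3 + Y²/3)
x = -143 (x = -(-5 - 25/3*(-12) + (⅓)*(-12)²) = -(-5 + 100 + (⅓)*144) = -(-5 + 100 + 48) = -1*143 = -143)
(x - 1381)*X = (-143 - 1381)*(-551) = -1524*(-551) = 839724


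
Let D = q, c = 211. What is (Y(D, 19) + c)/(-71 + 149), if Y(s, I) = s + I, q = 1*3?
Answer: 233/78 ≈ 2.9872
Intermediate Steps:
q = 3
D = 3
Y(s, I) = I + s
(Y(D, 19) + c)/(-71 + 149) = ((19 + 3) + 211)/(-71 + 149) = (22 + 211)/78 = 233*(1/78) = 233/78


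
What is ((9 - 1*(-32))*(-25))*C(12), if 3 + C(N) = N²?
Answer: -144525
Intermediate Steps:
C(N) = -3 + N²
((9 - 1*(-32))*(-25))*C(12) = ((9 - 1*(-32))*(-25))*(-3 + 12²) = ((9 + 32)*(-25))*(-3 + 144) = (41*(-25))*141 = -1025*141 = -144525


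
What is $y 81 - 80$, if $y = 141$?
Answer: $11341$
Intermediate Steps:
$y 81 - 80 = 141 \cdot 81 - 80 = 11421 - 80 = 11341$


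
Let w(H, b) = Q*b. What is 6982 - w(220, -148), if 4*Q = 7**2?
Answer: 8795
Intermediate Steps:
Q = 49/4 (Q = (1/4)*7**2 = (1/4)*49 = 49/4 ≈ 12.250)
w(H, b) = 49*b/4
6982 - w(220, -148) = 6982 - 49*(-148)/4 = 6982 - 1*(-1813) = 6982 + 1813 = 8795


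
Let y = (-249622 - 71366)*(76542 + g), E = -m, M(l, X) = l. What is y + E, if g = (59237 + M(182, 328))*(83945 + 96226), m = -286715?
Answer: -3436387490137993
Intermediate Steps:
g = 10705580649 (g = (59237 + 182)*(83945 + 96226) = 59419*180171 = 10705580649)
E = 286715 (E = -1*(-286715) = 286715)
y = -3436387490424708 (y = (-249622 - 71366)*(76542 + 10705580649) = -320988*10705657191 = -3436387490424708)
y + E = -3436387490424708 + 286715 = -3436387490137993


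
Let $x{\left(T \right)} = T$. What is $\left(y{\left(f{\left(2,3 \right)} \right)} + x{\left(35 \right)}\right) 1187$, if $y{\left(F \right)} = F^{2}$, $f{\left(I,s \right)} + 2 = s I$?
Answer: $60537$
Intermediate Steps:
$f{\left(I,s \right)} = -2 + I s$ ($f{\left(I,s \right)} = -2 + s I = -2 + I s$)
$\left(y{\left(f{\left(2,3 \right)} \right)} + x{\left(35 \right)}\right) 1187 = \left(\left(-2 + 2 \cdot 3\right)^{2} + 35\right) 1187 = \left(\left(-2 + 6\right)^{2} + 35\right) 1187 = \left(4^{2} + 35\right) 1187 = \left(16 + 35\right) 1187 = 51 \cdot 1187 = 60537$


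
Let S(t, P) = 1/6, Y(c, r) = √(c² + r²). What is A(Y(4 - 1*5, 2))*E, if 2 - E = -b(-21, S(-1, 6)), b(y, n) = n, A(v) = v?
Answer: 13*√5/6 ≈ 4.8448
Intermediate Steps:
S(t, P) = ⅙
E = 13/6 (E = 2 - (-1)/6 = 2 - 1*(-⅙) = 2 + ⅙ = 13/6 ≈ 2.1667)
A(Y(4 - 1*5, 2))*E = √((4 - 1*5)² + 2²)*(13/6) = √((4 - 5)² + 4)*(13/6) = √((-1)² + 4)*(13/6) = √(1 + 4)*(13/6) = √5*(13/6) = 13*√5/6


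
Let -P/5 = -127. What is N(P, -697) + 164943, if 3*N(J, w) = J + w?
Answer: 494767/3 ≈ 1.6492e+5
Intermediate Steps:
P = 635 (P = -5*(-127) = 635)
N(J, w) = J/3 + w/3 (N(J, w) = (J + w)/3 = J/3 + w/3)
N(P, -697) + 164943 = ((1/3)*635 + (1/3)*(-697)) + 164943 = (635/3 - 697/3) + 164943 = -62/3 + 164943 = 494767/3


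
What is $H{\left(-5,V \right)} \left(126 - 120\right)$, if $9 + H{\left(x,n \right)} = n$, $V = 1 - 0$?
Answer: $-48$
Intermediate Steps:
$V = 1$ ($V = 1 + 0 = 1$)
$H{\left(x,n \right)} = -9 + n$
$H{\left(-5,V \right)} \left(126 - 120\right) = \left(-9 + 1\right) \left(126 - 120\right) = \left(-8\right) 6 = -48$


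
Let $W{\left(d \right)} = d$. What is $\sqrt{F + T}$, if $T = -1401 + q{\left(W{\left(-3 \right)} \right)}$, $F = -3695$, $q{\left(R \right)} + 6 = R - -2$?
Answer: $27 i \sqrt{7} \approx 71.435 i$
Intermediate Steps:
$q{\left(R \right)} = -4 + R$ ($q{\left(R \right)} = -6 + \left(R - -2\right) = -6 + \left(R + 2\right) = -6 + \left(2 + R\right) = -4 + R$)
$T = -1408$ ($T = -1401 - 7 = -1408$)
$\sqrt{F + T} = \sqrt{-3695 - 1408} = \sqrt{-5103} = 27 i \sqrt{7}$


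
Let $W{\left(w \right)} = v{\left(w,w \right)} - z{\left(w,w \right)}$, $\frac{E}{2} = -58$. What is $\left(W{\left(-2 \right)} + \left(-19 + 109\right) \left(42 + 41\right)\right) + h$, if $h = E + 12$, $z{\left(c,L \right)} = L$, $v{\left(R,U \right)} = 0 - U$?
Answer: $7370$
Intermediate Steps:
$E = -116$ ($E = 2 \left(-58\right) = -116$)
$v{\left(R,U \right)} = - U$
$W{\left(w \right)} = - 2 w$ ($W{\left(w \right)} = - w - w = - 2 w$)
$h = -104$ ($h = -116 + 12 = -104$)
$\left(W{\left(-2 \right)} + \left(-19 + 109\right) \left(42 + 41\right)\right) + h = \left(\left(-2\right) \left(-2\right) + \left(-19 + 109\right) \left(42 + 41\right)\right) - 104 = \left(4 + 90 \cdot 83\right) - 104 = \left(4 + 7470\right) - 104 = 7474 - 104 = 7370$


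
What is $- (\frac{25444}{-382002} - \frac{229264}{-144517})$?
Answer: $- \frac{41951107990}{27602891517} \approx -1.5198$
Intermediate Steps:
$- (\frac{25444}{-382002} - \frac{229264}{-144517}) = - (25444 \left(- \frac{1}{382002}\right) - - \frac{229264}{144517}) = - (- \frac{12722}{191001} + \frac{229264}{144517}) = \left(-1\right) \frac{41951107990}{27602891517} = - \frac{41951107990}{27602891517}$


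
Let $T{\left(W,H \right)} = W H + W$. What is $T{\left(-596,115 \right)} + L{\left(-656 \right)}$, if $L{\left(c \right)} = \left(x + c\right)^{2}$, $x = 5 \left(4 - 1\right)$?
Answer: $341745$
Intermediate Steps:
$x = 15$ ($x = 5 \cdot 3 = 15$)
$T{\left(W,H \right)} = W + H W$ ($T{\left(W,H \right)} = H W + W = W + H W$)
$L{\left(c \right)} = \left(15 + c\right)^{2}$
$T{\left(-596,115 \right)} + L{\left(-656 \right)} = - 596 \left(1 + 115\right) + \left(15 - 656\right)^{2} = \left(-596\right) 116 + \left(-641\right)^{2} = -69136 + 410881 = 341745$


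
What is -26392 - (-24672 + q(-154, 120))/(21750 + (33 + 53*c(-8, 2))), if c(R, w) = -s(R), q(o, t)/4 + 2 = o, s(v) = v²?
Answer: -485349976/18391 ≈ -26391.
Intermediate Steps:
q(o, t) = -8 + 4*o
c(R, w) = -R²
-26392 - (-24672 + q(-154, 120))/(21750 + (33 + 53*c(-8, 2))) = -26392 - (-24672 + (-8 + 4*(-154)))/(21750 + (33 + 53*(-1*(-8)²))) = -26392 - (-24672 + (-8 - 616))/(21750 + (33 + 53*(-1*64))) = -26392 - (-24672 - 624)/(21750 + (33 + 53*(-64))) = -26392 - (-25296)/(21750 + (33 - 3392)) = -26392 - (-25296)/(21750 - 3359) = -26392 - (-25296)/18391 = -26392 - 1*(-25296/18391) = -26392 + 25296/18391 = -485349976/18391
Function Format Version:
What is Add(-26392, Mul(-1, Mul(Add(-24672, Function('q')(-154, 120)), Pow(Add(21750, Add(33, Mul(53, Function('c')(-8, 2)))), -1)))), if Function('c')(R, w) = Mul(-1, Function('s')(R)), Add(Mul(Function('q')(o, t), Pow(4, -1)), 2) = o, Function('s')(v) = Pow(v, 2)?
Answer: Rational(-485349976, 18391) ≈ -26391.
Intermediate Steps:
Function('q')(o, t) = Add(-8, Mul(4, o))
Function('c')(R, w) = Mul(-1, Pow(R, 2))
Add(-26392, Mul(-1, Mul(Add(-24672, Function('q')(-154, 120)), Pow(Add(21750, Add(33, Mul(53, Function('c')(-8, 2)))), -1)))) = Add(-26392, Mul(-1, Mul(Add(-24672, Add(-8, Mul(4, -154))), Pow(Add(21750, Add(33, Mul(53, Mul(-1, Pow(-8, 2))))), -1)))) = Add(-26392, Mul(-1, Mul(Add(-24672, Add(-8, -616)), Pow(Add(21750, Add(33, Mul(53, Mul(-1, 64)))), -1)))) = Add(-26392, Mul(-1, Mul(Add(-24672, -624), Pow(Add(21750, Add(33, Mul(53, -64))), -1)))) = Add(-26392, Mul(-1, Mul(-25296, Pow(Add(21750, Add(33, -3392)), -1)))) = Add(-26392, Mul(-1, Mul(-25296, Pow(Add(21750, -3359), -1)))) = Add(-26392, Mul(-1, Mul(-25296, Pow(18391, -1)))) = Add(-26392, Mul(-1, Mul(-25296, Rational(1, 18391)))) = Add(-26392, Mul(-1, Rational(-25296, 18391))) = Add(-26392, Rational(25296, 18391)) = Rational(-485349976, 18391)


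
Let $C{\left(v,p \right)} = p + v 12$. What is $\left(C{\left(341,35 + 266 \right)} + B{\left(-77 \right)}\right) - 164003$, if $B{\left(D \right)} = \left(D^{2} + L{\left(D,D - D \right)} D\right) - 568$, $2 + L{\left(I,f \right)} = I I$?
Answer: $-610628$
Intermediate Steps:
$L{\left(I,f \right)} = -2 + I^{2}$ ($L{\left(I,f \right)} = -2 + I I = -2 + I^{2}$)
$B{\left(D \right)} = -568 + D^{2} + D \left(-2 + D^{2}\right)$ ($B{\left(D \right)} = \left(D^{2} + \left(-2 + D^{2}\right) D\right) - 568 = \left(D^{2} + D \left(-2 + D^{2}\right)\right) - 568 = -568 + D^{2} + D \left(-2 + D^{2}\right)$)
$C{\left(v,p \right)} = p + 12 v$
$\left(C{\left(341,35 + 266 \right)} + B{\left(-77 \right)}\right) - 164003 = \left(\left(\left(35 + 266\right) + 12 \cdot 341\right) - \left(568 - 5929 + 77 \left(-2 + \left(-77\right)^{2}\right)\right)\right) - 164003 = \left(\left(301 + 4092\right) - \left(-5361 + 77 \left(-2 + 5929\right)\right)\right) - 164003 = \left(4393 - 451018\right) - 164003 = -446625 - 164003 = -610628$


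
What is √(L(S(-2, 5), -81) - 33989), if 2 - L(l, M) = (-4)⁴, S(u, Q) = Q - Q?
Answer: 11*I*√283 ≈ 185.05*I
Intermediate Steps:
S(u, Q) = 0
L(l, M) = -254 (L(l, M) = 2 - 1*(-4)⁴ = 2 - 1*256 = 2 - 256 = -254)
√(L(S(-2, 5), -81) - 33989) = √(-254 - 33989) = √(-34243) = 11*I*√283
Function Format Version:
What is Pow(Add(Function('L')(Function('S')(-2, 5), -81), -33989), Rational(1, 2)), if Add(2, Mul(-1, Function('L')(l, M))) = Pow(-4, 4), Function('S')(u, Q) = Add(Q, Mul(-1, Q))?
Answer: Mul(11, I, Pow(283, Rational(1, 2))) ≈ Mul(185.05, I)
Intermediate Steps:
Function('S')(u, Q) = 0
Function('L')(l, M) = -254 (Function('L')(l, M) = Add(2, Mul(-1, Pow(-4, 4))) = Add(2, Mul(-1, 256)) = Add(2, -256) = -254)
Pow(Add(Function('L')(Function('S')(-2, 5), -81), -33989), Rational(1, 2)) = Pow(Add(-254, -33989), Rational(1, 2)) = Pow(-34243, Rational(1, 2)) = Mul(11, I, Pow(283, Rational(1, 2)))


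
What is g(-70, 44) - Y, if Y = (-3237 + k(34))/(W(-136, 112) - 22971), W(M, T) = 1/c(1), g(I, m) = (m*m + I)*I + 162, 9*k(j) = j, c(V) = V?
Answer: -26969611439/206730 ≈ -1.3046e+5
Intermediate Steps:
k(j) = j/9
g(I, m) = 162 + I*(I + m**2) (g(I, m) = (m**2 + I)*I + 162 = (I + m**2)*I + 162 = I*(I + m**2) + 162 = 162 + I*(I + m**2))
W(M, T) = 1 (W(M, T) = 1/1 = 1)
Y = 29099/206730 (Y = (-3237 + (1/9)*34)/(1 - 22971) = (-3237 + 34/9)/(-22970) = -29099/9*(-1/22970) = 29099/206730 ≈ 0.14076)
g(-70, 44) - Y = (162 + (-70)**2 - 70*44**2) - 1*29099/206730 = (162 + 4900 - 70*1936) - 29099/206730 = (162 + 4900 - 135520) - 29099/206730 = -130458 - 29099/206730 = -26969611439/206730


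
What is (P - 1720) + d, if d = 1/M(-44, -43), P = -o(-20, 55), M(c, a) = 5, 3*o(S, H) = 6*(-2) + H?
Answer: -26012/15 ≈ -1734.1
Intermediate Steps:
o(S, H) = -4 + H/3 (o(S, H) = (6*(-2) + H)/3 = (-12 + H)/3 = -4 + H/3)
P = -43/3 (P = -(-4 + (⅓)*55) = -(-4 + 55/3) = -1*43/3 = -43/3 ≈ -14.333)
d = ⅕ (d = 1/5 = ⅕ ≈ 0.20000)
(P - 1720) + d = (-43/3 - 1720) + ⅕ = -5203/3 + ⅕ = -26012/15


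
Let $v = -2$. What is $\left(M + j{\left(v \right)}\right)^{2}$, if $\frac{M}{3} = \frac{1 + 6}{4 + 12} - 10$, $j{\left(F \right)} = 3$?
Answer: $\frac{168921}{256} \approx 659.85$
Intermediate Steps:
$M = - \frac{459}{16}$ ($M = 3 \left(\frac{1 + 6}{4 + 12} - 10\right) = 3 \left(\frac{7}{16} - 10\right) = 3 \left(- \frac{153}{16}\right) = - \frac{459}{16} \approx -28.688$)
$\left(M + j{\left(v \right)}\right)^{2} = \left(- \frac{459}{16} + 3\right)^{2} = \left(- \frac{411}{16}\right)^{2} = \frac{168921}{256}$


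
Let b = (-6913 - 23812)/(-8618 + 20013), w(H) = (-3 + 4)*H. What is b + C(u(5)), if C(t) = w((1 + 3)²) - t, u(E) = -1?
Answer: 32598/2279 ≈ 14.304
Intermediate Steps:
w(H) = H (w(H) = 1*H = H)
C(t) = 16 - t (C(t) = (1 + 3)² - t = 4² - t = 16 - t)
b = -6145/2279 (b = -30725/11395 = -30725*1/11395 = -6145/2279 ≈ -2.6964)
b + C(u(5)) = -6145/2279 + (16 - 1*(-1)) = -6145/2279 + (16 + 1) = -6145/2279 + 17 = 32598/2279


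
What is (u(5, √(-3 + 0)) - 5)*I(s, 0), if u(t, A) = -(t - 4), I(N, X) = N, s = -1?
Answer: 6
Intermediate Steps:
u(t, A) = 4 - t (u(t, A) = -(-4 + t) = 4 - t)
(u(5, √(-3 + 0)) - 5)*I(s, 0) = ((4 - 1*5) - 5)*(-1) = ((4 - 5) - 5)*(-1) = (-1 - 5)*(-1) = -6*(-1) = 6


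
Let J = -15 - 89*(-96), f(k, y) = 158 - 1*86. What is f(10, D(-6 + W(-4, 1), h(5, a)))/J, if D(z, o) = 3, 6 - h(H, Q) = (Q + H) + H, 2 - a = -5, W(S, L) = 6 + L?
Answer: 24/2843 ≈ 0.0084418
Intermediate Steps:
a = 7 (a = 2 - 1*(-5) = 2 + 5 = 7)
h(H, Q) = 6 - Q - 2*H (h(H, Q) = 6 - ((Q + H) + H) = 6 - ((H + Q) + H) = 6 - (Q + 2*H) = 6 + (-Q - 2*H) = 6 - Q - 2*H)
f(k, y) = 72 (f(k, y) = 158 - 86 = 72)
J = 8529 (J = -15 + 8544 = 8529)
f(10, D(-6 + W(-4, 1), h(5, a)))/J = 72/8529 = 72*(1/8529) = 24/2843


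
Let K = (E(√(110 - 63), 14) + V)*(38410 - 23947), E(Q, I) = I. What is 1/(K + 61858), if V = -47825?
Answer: -1/691428635 ≈ -1.4463e-9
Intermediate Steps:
K = -691490493 (K = (14 - 47825)*(38410 - 23947) = -47811*14463 = -691490493)
1/(K + 61858) = 1/(-691490493 + 61858) = 1/(-691428635) = -1/691428635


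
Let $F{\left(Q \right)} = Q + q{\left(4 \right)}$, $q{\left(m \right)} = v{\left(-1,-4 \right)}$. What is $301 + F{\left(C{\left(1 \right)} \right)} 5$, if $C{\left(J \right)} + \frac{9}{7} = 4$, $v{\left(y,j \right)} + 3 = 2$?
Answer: $\frac{2167}{7} \approx 309.57$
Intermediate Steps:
$v{\left(y,j \right)} = -1$ ($v{\left(y,j \right)} = -3 + 2 = -1$)
$q{\left(m \right)} = -1$
$C{\left(J \right)} = \frac{19}{7}$ ($C{\left(J \right)} = - \frac{9}{7} + 4 = \frac{19}{7}$)
$F{\left(Q \right)} = -1 + Q$ ($F{\left(Q \right)} = Q - 1 = -1 + Q$)
$301 + F{\left(C{\left(1 \right)} \right)} 5 = 301 + \left(-1 + \frac{19}{7}\right) 5 = 301 + \frac{12}{7} \cdot 5 = 301 + \frac{60}{7} = \frac{2167}{7}$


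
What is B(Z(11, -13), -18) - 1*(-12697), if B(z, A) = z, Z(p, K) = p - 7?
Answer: 12701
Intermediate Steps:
Z(p, K) = -7 + p
B(Z(11, -13), -18) - 1*(-12697) = (-7 + 11) - 1*(-12697) = 4 + 12697 = 12701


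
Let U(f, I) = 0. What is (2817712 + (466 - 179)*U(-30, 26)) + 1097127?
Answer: 3914839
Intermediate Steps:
(2817712 + (466 - 179)*U(-30, 26)) + 1097127 = (2817712 + (466 - 179)*0) + 1097127 = (2817712 + 287*0) + 1097127 = (2817712 + 0) + 1097127 = 2817712 + 1097127 = 3914839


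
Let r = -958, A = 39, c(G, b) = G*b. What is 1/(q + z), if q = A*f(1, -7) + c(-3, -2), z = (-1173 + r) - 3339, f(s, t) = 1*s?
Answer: -1/5425 ≈ -0.00018433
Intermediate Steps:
f(s, t) = s
z = -5470 (z = (-1173 - 958) - 3339 = -2131 - 3339 = -5470)
q = 45 (q = 39*1 - 3*(-2) = 39 + 6 = 45)
1/(q + z) = 1/(45 - 5470) = 1/(-5425) = -1/5425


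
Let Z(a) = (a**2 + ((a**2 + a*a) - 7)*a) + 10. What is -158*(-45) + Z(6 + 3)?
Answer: 8596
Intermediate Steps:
Z(a) = 10 + a**2 + a*(-7 + 2*a**2) (Z(a) = (a**2 + ((a**2 + a**2) - 7)*a) + 10 = (a**2 + (2*a**2 - 7)*a) + 10 = (a**2 + (-7 + 2*a**2)*a) + 10 = (a**2 + a*(-7 + 2*a**2)) + 10 = 10 + a**2 + a*(-7 + 2*a**2))
-158*(-45) + Z(6 + 3) = -158*(-45) + (10 + (6 + 3)**2 - 7*(6 + 3) + 2*(6 + 3)**3) = 7110 + (10 + 9**2 - 7*9 + 2*9**3) = 7110 + (10 + 81 - 63 + 2*729) = 7110 + (10 + 81 - 63 + 1458) = 7110 + 1486 = 8596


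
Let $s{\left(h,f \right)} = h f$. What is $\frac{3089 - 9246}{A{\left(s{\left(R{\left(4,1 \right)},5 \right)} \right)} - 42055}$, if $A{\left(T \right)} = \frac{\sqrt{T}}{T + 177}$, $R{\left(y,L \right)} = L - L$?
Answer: $\frac{6157}{42055} \approx 0.1464$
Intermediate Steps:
$R{\left(y,L \right)} = 0$
$s{\left(h,f \right)} = f h$
$A{\left(T \right)} = \frac{\sqrt{T}}{177 + T}$
$\frac{3089 - 9246}{A{\left(s{\left(R{\left(4,1 \right)},5 \right)} \right)} - 42055} = \frac{3089 - 9246}{\frac{\sqrt{5 \cdot 0}}{177 + 5 \cdot 0} - 42055} = - \frac{6157}{\frac{\sqrt{0}}{177 + 0} - 42055} = - \frac{6157}{\frac{0}{177} - 42055} = - \frac{6157}{0 \cdot \frac{1}{177} - 42055} = - \frac{6157}{0 - 42055} = - \frac{6157}{-42055} = \left(-6157\right) \left(- \frac{1}{42055}\right) = \frac{6157}{42055}$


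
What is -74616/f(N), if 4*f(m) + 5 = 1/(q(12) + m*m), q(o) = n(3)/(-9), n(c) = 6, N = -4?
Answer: 13729344/227 ≈ 60482.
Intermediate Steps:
q(o) = -2/3 (q(o) = 6/(-9) = 6*(-1/9) = -2/3)
f(m) = -5/4 + 1/(4*(-2/3 + m**2)) (f(m) = -5/4 + 1/(4*(-2/3 + m*m)) = -5/4 + 1/(4*(-2/3 + m**2)))
-74616/f(N) = -74616*4*(-2 + 3*(-4)**2)/(13 - 15*(-4)**2) = -74616*4*(-2 + 3*16)/(13 - 15*16) = -74616*4*(-2 + 48)/(13 - 240) = -74616/((1/4)*(-227)/46) = -74616/((1/4)*(1/46)*(-227)) = -74616/(-227/184) = -74616*(-184/227) = 13729344/227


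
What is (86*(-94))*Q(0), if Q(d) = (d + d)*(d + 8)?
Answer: 0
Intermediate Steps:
Q(d) = 2*d*(8 + d) (Q(d) = (2*d)*(8 + d) = 2*d*(8 + d))
(86*(-94))*Q(0) = (86*(-94))*(2*0*(8 + 0)) = -16168*0*8 = -8084*0 = 0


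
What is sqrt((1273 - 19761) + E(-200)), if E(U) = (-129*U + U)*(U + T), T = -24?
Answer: 2*I*sqrt(1438222) ≈ 2398.5*I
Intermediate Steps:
E(U) = -128*U*(-24 + U) (E(U) = (-129*U + U)*(U - 24) = (-128*U)*(-24 + U) = -128*U*(-24 + U))
sqrt((1273 - 19761) + E(-200)) = sqrt((1273 - 19761) + 128*(-200)*(24 - 1*(-200))) = sqrt(-18488 + 128*(-200)*(24 + 200)) = sqrt(-18488 + 128*(-200)*224) = sqrt(-18488 - 5734400) = sqrt(-5752888) = 2*I*sqrt(1438222)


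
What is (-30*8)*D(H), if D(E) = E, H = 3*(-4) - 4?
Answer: 3840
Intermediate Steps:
H = -16 (H = -12 - 4 = -16)
(-30*8)*D(H) = -30*8*(-16) = -240*(-16) = 3840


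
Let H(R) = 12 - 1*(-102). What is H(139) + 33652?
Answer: 33766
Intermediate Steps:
H(R) = 114 (H(R) = 12 + 102 = 114)
H(139) + 33652 = 114 + 33652 = 33766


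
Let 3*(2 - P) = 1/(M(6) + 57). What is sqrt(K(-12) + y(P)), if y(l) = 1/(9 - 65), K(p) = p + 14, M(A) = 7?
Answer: sqrt(1554)/28 ≈ 1.4079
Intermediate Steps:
K(p) = 14 + p
P = 383/192 (P = 2 - 1/(3*(7 + 57)) = 2 - 1/3/64 = 2 - 1/3*1/64 = 2 - 1/192 = 383/192 ≈ 1.9948)
y(l) = -1/56 (y(l) = 1/(-56) = -1/56)
sqrt(K(-12) + y(P)) = sqrt((14 - 12) - 1/56) = sqrt(2 - 1/56) = sqrt(111/56) = sqrt(1554)/28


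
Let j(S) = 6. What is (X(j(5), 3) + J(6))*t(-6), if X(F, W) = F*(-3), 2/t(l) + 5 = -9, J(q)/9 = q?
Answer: -36/7 ≈ -5.1429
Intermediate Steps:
J(q) = 9*q
t(l) = -⅐ (t(l) = 2/(-5 - 9) = 2/(-14) = 2*(-1/14) = -⅐)
X(F, W) = -3*F
(X(j(5), 3) + J(6))*t(-6) = (-3*6 + 9*6)*(-⅐) = (-18 + 54)*(-⅐) = 36*(-⅐) = -36/7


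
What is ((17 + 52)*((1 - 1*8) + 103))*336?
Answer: 2225664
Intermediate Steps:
((17 + 52)*((1 - 1*8) + 103))*336 = (69*((1 - 8) + 103))*336 = (69*(-7 + 103))*336 = (69*96)*336 = 6624*336 = 2225664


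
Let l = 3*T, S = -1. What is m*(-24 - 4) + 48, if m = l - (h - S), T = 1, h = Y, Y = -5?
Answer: -148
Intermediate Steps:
h = -5
l = 3 (l = 3*1 = 3)
m = 7 (m = 3 - (-5 - 1*(-1)) = 3 - (-5 + 1) = 3 - 1*(-4) = 3 + 4 = 7)
m*(-24 - 4) + 48 = 7*(-24 - 4) + 48 = 7*(-28) + 48 = -196 + 48 = -148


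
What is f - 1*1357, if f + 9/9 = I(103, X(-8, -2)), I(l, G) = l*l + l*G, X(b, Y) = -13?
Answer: 7912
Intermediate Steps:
I(l, G) = l**2 + G*l
f = 9269 (f = -1 + 103*(-13 + 103) = -1 + 103*90 = -1 + 9270 = 9269)
f - 1*1357 = 9269 - 1*1357 = 9269 - 1357 = 7912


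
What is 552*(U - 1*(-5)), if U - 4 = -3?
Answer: 3312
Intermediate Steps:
U = 1 (U = 4 - 3 = 1)
552*(U - 1*(-5)) = 552*(1 - 1*(-5)) = 552*(1 + 5) = 552*6 = 3312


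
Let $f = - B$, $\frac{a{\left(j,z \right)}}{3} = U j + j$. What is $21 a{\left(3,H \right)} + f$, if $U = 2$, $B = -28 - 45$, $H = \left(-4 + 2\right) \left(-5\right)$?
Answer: $640$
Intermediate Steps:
$H = 10$ ($H = \left(-2\right) \left(-5\right) = 10$)
$B = -73$
$a{\left(j,z \right)} = 9 j$ ($a{\left(j,z \right)} = 3 \left(2 j + j\right) = 3 \cdot 3 j = 9 j$)
$f = 73$ ($f = \left(-1\right) \left(-73\right) = 73$)
$21 a{\left(3,H \right)} + f = 21 \cdot 9 \cdot 3 + 73 = 21 \cdot 27 + 73 = 567 + 73 = 640$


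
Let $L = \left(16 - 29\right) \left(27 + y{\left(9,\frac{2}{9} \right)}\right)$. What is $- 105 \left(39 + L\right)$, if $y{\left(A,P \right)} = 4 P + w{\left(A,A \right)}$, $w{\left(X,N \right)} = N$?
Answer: $\frac{138775}{3} \approx 46258.0$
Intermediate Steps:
$y{\left(A,P \right)} = A + 4 P$ ($y{\left(A,P \right)} = 4 P + A = A + 4 P$)
$L = - \frac{4316}{9}$ ($L = \left(16 - 29\right) \left(27 + \left(9 + 4 \cdot \frac{2}{9}\right)\right) = - 13 \left(27 + \left(9 + 4 \cdot 2 \cdot \frac{1}{9}\right)\right) = - 13 \left(27 + \left(9 + 4 \cdot \frac{2}{9}\right)\right) = - 13 \left(27 + \left(9 + \frac{8}{9}\right)\right) = - 13 \left(27 + \frac{89}{9}\right) = \left(-13\right) \frac{332}{9} = - \frac{4316}{9} \approx -479.56$)
$- 105 \left(39 + L\right) = - 105 \left(39 - \frac{4316}{9}\right) = \left(-105\right) \left(- \frac{3965}{9}\right) = \frac{138775}{3}$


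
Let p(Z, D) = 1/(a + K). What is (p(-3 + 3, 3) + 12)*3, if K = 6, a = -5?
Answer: 39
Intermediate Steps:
p(Z, D) = 1 (p(Z, D) = 1/(-5 + 6) = 1/1 = 1)
(p(-3 + 3, 3) + 12)*3 = (1 + 12)*3 = 13*3 = 39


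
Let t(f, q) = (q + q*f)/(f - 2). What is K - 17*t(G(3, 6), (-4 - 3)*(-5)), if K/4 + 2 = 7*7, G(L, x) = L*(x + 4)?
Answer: -1883/4 ≈ -470.75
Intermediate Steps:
G(L, x) = L*(4 + x)
t(f, q) = (q + f*q)/(-2 + f)
K = 188 (K = -8 + 4*(7*7) = -8 + 4*49 = -8 + 196 = 188)
K - 17*t(G(3, 6), (-4 - 3)*(-5)) = 188 - 17*(-4 - 3)*(-5)*(1 + 3*(4 + 6))/(-2 + 3*(4 + 6)) = 188 - 17*(-7*(-5))*(1 + 3*10)/(-2 + 3*10) = 188 - 595*(1 + 30)/(-2 + 30) = 188 - 595*31/28 = 188 - 17*155/4 = 188 - 2635/4 = -1883/4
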